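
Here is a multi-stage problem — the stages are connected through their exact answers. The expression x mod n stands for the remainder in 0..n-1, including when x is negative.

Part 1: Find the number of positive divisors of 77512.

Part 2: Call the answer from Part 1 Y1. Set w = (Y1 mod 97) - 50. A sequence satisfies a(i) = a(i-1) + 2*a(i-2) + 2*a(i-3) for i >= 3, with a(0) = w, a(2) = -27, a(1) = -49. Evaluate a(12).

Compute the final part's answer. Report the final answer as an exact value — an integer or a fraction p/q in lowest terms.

Part 1: 77512 = 2^3 * 9689; number of divisors = (3+1) * (1+1) = 8; answer 8
Part 2: Y1 = 8; w = -42; a(3) = 1*(-27) + 2*(-49) + 2*(-42) = -209; iterating: a(3)=-209, a(4)=-361, a(5)=-833, a(6)=-1973, a(7)=-4361, a(8)=-9973, a(9)=-22641, a(10)=-51309, a(11)=-116537, a(12)=-264437; answer -264437

-264437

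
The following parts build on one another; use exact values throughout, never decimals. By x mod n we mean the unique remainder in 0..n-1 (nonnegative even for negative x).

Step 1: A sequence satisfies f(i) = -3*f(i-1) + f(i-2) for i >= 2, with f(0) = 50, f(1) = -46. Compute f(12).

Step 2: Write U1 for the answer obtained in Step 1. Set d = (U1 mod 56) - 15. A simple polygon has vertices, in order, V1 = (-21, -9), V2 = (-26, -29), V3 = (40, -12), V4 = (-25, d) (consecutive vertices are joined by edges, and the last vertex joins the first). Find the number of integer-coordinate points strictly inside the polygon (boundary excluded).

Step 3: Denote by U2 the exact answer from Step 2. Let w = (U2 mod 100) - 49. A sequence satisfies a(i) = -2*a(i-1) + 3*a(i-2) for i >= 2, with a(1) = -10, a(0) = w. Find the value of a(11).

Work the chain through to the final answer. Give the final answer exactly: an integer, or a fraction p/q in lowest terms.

974282

Step 1: f(2) = -3*(-46) + 1*(50) = 188; iterating: f(2)=188, f(3)=-610, f(4)=2018, f(5)=-6664, f(6)=22010, f(7)=-72694, f(8)=240092, f(9)=-792970, f(10)=2619002, f(11)=-8649976, f(12)=28568930; answer 28568930
Step 2: U1 = 28568930; d = 11; cross terms: (-21*-29 - -26*-9)=375, (-26*-12 - 40*-29)=1472, (40*11 - -25*-12)=140, (-25*-9 - -21*11)=456; twice the area = |2443| = 2443; area = 2443/2; boundary points = 5 + 1 + 1 + 4 = 11; strictly interior points = area - boundary/2 + 1 = 1217; answer 1217
Step 3: U2 = 1217; w = -32; a(2) = -2*(-10) + 3*(-32) = -76; iterating: a(2)=-76, a(3)=122, a(4)=-472, a(5)=1310, a(6)=-4036, a(7)=12002, a(8)=-36112, a(9)=108230, a(10)=-324796, a(11)=974282; answer 974282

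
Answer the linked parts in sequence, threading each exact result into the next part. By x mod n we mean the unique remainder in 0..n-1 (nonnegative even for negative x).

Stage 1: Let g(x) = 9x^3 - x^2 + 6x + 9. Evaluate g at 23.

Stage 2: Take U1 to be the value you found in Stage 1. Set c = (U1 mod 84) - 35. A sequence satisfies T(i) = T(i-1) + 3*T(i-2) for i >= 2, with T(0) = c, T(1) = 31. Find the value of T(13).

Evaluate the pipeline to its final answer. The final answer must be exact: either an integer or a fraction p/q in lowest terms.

-113921

Stage 1: 9*(23)^3 - 1*(23)^2 + 6*(23)^1 + 9 = (109503) + (-529) + (138) + (9) = 109121; answer 109121
Stage 2: U1 = 109121; c = -30; T(2) = 1*(31) + 3*(-30) = -59; iterating: T(2)=-59, T(3)=34, T(4)=-143, T(5)=-41, T(6)=-470, T(7)=-593, T(8)=-2003, T(9)=-3782, T(10)=-9791, T(11)=-21137, T(12)=-50510, T(13)=-113921; answer -113921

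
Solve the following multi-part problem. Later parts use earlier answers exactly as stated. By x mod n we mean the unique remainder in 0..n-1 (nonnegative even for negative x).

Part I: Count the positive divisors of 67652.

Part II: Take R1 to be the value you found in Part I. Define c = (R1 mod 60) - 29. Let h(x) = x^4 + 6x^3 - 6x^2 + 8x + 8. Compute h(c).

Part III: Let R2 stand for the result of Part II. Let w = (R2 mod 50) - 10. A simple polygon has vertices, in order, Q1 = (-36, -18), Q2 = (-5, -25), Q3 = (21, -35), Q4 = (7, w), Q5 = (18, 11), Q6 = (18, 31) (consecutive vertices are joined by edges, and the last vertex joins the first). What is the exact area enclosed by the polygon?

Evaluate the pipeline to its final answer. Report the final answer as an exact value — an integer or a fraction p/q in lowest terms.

3047/2

Part I: 67652 = 2^2 * 13 * 1301; number of divisors = (2+1) * (1+1) * (1+1) = 12; answer 12
Part II: R1 = 12; c = -17; 1*(-17)^4 + 6*(-17)^3 - 6*(-17)^2 + 8*(-17)^1 + 8 = (83521) + (-29478) + (-1734) + (-136) + (8) = 52181; answer 52181
Part III: R2 = 52181; w = 21; cross terms: (-36*-25 - -5*-18)=810, (-5*-35 - 21*-25)=700, (21*21 - 7*-35)=686, (7*11 - 18*21)=-301, (18*31 - 18*11)=360, (18*-18 - -36*31)=792; twice the area = |3047| = 3047; area = 3047/2; answer 3047/2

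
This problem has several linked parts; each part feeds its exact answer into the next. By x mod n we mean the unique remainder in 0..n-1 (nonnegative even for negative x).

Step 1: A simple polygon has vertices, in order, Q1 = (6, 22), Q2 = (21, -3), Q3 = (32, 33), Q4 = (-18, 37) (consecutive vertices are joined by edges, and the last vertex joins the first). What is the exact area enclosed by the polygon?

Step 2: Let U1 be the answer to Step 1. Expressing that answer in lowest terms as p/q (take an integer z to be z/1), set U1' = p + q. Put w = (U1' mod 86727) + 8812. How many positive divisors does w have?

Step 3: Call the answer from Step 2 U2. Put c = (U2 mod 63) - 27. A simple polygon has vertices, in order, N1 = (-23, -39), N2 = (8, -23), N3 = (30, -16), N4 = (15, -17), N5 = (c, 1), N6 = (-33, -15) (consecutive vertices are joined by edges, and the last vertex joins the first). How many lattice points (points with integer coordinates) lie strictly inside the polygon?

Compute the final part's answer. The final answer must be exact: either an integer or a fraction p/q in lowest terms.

Step 1: cross terms: (6*-3 - 21*22)=-480, (21*33 - 32*-3)=789, (32*37 - -18*33)=1778, (-18*22 - 6*37)=-618; twice the area = |1469| = 1469; area = 1469/2; answer 1469/2
Step 2: U1 = 1469/2; threaded value p + q = 1471; w = 10283; 10283 = 7 * 13 * 113; number of divisors = (1+1) * (1+1) * (1+1) = 8; answer 8
Step 3: U2 = 8; c = -19; cross terms: (-23*-23 - 8*-39)=841, (8*-16 - 30*-23)=562, (30*-17 - 15*-16)=-270, (15*1 - -19*-17)=-308, (-19*-15 - -33*1)=318, (-33*-39 - -23*-15)=942; twice the area = |2085| = 2085; area = 2085/2; boundary points = 1 + 1 + 1 + 2 + 2 + 2 = 9; strictly interior points = area - boundary/2 + 1 = 1039; answer 1039

1039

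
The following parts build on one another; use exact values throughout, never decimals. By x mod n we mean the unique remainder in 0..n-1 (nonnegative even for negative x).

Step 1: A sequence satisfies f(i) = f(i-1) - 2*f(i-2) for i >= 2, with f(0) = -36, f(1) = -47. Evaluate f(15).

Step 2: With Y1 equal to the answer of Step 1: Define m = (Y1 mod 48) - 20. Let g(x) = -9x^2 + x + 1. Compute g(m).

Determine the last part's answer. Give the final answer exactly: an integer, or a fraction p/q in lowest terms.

-1077

Step 1: f(2) = 1*(-47) - 2*(-36) = 25; iterating: f(2)=25, f(3)=119, f(4)=69, f(5)=-169, f(6)=-307, f(7)=31, f(8)=645, f(9)=583, f(10)=-707, f(11)=-1873, f(12)=-459, f(13)=3287, f(14)=4205, f(15)=-2369; answer -2369
Step 2: Y1 = -2369; m = 11; -9*(11)^2 + 1*(11)^1 + 1 = (-1089) + (11) + (1) = -1077; answer -1077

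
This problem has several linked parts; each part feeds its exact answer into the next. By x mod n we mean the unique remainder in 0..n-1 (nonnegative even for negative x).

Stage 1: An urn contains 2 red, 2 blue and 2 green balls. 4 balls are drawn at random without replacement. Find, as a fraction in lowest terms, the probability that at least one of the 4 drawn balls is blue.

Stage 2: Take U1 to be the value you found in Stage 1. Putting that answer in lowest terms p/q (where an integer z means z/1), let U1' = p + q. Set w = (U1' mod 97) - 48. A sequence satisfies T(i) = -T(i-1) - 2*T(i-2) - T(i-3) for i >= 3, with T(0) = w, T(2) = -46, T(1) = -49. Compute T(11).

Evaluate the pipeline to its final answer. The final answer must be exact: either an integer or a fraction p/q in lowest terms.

Stage 1: total draws C(6,4) = 15; complement C(4,4) = 1; favorable 15 - 1 = 14; P = 14/15; answer 14/15
Stage 2: U1 = 14/15; threaded value p + q = 29; w = -19; T(3) = -1*(-46) - 2*(-49) - 1*(-19) = 163; iterating: T(3)=163, T(4)=-22, T(5)=-258, T(6)=139, T(7)=399, T(8)=-419, T(9)=-518, T(10)=957, T(11)=498; answer 498

498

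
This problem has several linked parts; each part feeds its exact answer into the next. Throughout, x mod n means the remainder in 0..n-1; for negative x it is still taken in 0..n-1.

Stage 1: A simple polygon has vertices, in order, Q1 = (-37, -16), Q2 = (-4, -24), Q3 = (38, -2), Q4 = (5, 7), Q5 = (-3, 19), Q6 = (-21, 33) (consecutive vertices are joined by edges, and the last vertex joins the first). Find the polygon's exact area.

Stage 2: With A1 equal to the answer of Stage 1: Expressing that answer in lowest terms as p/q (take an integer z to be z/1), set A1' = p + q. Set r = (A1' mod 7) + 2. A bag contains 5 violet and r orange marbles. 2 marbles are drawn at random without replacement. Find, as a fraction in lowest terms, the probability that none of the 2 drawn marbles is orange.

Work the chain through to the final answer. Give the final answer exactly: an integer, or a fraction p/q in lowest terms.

Stage 1: cross terms: (-37*-24 - -4*-16)=824, (-4*-2 - 38*-24)=920, (38*7 - 5*-2)=276, (5*19 - -3*7)=116, (-3*33 - -21*19)=300, (-21*-16 - -37*33)=1557; twice the area = |3993| = 3993; area = 3993/2; answer 3993/2
Stage 2: A1 = 3993/2; threaded value p + q = 3995; r = 7; total draws C(12,2) = 66; favorable C(5,2) = 10; P = 5/33; answer 5/33

5/33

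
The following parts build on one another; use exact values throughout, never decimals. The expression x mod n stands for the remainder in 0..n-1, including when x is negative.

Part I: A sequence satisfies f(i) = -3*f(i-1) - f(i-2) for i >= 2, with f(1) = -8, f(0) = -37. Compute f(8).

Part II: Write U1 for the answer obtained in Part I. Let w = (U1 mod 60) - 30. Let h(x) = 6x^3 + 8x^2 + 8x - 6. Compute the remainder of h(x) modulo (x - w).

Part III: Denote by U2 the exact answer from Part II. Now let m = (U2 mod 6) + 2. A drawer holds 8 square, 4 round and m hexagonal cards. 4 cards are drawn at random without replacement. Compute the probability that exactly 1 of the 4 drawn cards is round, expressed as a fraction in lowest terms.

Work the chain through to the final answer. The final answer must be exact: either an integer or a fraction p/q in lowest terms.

480/1001

Part I: f(2) = -3*(-8) - 1*(-37) = 61; iterating: f(2)=61, f(3)=-175, f(4)=464, f(5)=-1217, f(6)=3187, f(7)=-8344, f(8)=21845; answer 21845
Part II: U1 = 21845; w = -25; remainder = value at the root: 6*(-25)^3 + 8*(-25)^2 + 8*(-25)^1 - 6 = (-93750) + (5000) + (-200) + (-6) = -88956; answer -88956
Part III: U2 = -88956; m = 2; total draws C(14,4) = 1001; favorable C(4,1)*C(10,3) = 480; P = 480/1001; answer 480/1001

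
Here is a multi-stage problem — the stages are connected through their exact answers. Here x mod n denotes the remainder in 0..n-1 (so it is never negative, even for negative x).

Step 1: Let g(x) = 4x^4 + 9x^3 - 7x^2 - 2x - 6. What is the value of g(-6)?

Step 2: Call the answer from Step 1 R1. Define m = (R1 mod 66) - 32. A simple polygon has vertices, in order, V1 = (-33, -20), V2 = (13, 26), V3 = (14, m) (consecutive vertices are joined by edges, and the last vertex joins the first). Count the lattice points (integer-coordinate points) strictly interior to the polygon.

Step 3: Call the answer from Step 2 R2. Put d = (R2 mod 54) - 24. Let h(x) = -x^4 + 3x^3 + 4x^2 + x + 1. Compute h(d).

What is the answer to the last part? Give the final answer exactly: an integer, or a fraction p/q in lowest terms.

27

Step 1: 4*(-6)^4 + 9*(-6)^3 - 7*(-6)^2 - 2*(-6)^1 - 6 = (5184) + (-1944) + (-252) + (12) + (-6) = 2994; answer 2994
Step 2: R1 = 2994; m = -8; cross terms: (-33*26 - 13*-20)=-598, (13*-8 - 14*26)=-468, (14*-20 - -33*-8)=-544; twice the area = |-1610| = 1610; area = 805; boundary points = 46 + 1 + 1 = 48; strictly interior points = area - boundary/2 + 1 = 782; answer 782
Step 3: R2 = 782; d = 2; -1*(2)^4 + 3*(2)^3 + 4*(2)^2 + 1*(2)^1 + 1 = (-16) + (24) + (16) + (2) + (1) = 27; answer 27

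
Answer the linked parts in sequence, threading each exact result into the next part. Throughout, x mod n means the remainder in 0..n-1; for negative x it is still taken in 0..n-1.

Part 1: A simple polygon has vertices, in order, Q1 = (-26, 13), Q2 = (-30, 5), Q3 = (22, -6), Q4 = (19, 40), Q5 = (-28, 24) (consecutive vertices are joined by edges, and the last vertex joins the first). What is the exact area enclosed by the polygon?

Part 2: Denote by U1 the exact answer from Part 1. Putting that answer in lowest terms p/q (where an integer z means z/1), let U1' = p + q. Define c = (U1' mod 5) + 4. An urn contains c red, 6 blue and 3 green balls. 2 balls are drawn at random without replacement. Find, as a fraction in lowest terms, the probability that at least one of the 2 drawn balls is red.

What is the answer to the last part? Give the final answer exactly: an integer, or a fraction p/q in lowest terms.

55/91

Part 1: cross terms: (-26*5 - -30*13)=260, (-30*-6 - 22*5)=70, (22*40 - 19*-6)=994, (19*24 - -28*40)=1576, (-28*13 - -26*24)=260; twice the area = |3160| = 3160; area = 1580; answer 1580
Part 2: U1 = 1580; threaded value p + q = 1581; c = 5; total draws C(14,2) = 91; complement C(9,2) = 36; favorable 91 - 36 = 55; P = 55/91; answer 55/91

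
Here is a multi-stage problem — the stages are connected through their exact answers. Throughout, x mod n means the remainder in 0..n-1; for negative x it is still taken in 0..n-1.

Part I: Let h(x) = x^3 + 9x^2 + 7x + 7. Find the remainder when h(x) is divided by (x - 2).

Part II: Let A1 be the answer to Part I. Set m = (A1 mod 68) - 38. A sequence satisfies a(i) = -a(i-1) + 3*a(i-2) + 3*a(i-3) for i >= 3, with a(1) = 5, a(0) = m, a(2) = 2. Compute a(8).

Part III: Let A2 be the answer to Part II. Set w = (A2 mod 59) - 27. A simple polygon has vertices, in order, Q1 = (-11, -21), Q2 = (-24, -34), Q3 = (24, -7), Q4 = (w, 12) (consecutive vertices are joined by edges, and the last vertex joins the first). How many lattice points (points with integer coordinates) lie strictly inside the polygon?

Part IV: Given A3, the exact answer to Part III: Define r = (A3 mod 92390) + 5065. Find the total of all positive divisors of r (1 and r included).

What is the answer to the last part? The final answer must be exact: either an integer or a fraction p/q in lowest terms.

7936

Part I: remainder = value at the root: 1*(2)^3 + 9*(2)^2 + 7*(2)^1 + 7 = (8) + (36) + (14) + (7) = 65; answer 65
Part II: A1 = 65; m = 27; a(3) = -1*(2) + 3*(5) + 3*(27) = 94; iterating: a(3)=94, a(4)=-73, a(5)=361, a(6)=-298, a(7)=1162, a(8)=-973; answer -973
Part III: A2 = -973; w = 3; cross terms: (-11*-34 - -24*-21)=-130, (-24*-7 - 24*-34)=984, (24*12 - 3*-7)=309, (3*-21 - -11*12)=69; twice the area = |1232| = 1232; area = 616; boundary points = 13 + 3 + 1 + 1 = 18; strictly interior points = area - boundary/2 + 1 = 608; answer 608
Part IV: A3 = 608; r = 5673; 5673 = 3 * 31 * 61; sigma = (1 + 3) * (1 + 31) * (1 + 61) = 4 * 32 * 62 = 7936; answer 7936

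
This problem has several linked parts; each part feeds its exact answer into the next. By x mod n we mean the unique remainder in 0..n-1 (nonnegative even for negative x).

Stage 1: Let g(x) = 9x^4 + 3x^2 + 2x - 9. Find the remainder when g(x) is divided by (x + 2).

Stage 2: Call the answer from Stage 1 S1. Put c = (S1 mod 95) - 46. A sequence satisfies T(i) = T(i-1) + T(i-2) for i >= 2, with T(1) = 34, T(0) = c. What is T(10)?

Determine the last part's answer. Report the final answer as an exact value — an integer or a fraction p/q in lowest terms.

Stage 1: remainder = value at the root: 9*(-2)^4 + 3*(-2)^2 + 2*(-2)^1 - 9 = (144) + (12) + (-4) + (-9) = 143; answer 143
Stage 2: S1 = 143; c = 2; T(2) = 1*(34) + 1*(2) = 36; iterating: T(2)=36, T(3)=70, T(4)=106, T(5)=176, T(6)=282, T(7)=458, T(8)=740, T(9)=1198, T(10)=1938; answer 1938

1938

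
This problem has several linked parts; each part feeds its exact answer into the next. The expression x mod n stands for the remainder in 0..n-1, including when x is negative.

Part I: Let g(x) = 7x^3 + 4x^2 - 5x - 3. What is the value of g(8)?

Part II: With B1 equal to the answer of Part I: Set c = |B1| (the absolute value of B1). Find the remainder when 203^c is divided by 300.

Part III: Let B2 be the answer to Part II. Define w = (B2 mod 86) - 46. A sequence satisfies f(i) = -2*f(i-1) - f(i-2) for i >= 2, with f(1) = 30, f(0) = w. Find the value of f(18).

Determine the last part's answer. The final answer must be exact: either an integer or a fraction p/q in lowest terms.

Part I: 7*(8)^3 + 4*(8)^2 - 5*(8)^1 - 3 = (3584) + (256) + (-40) + (-3) = 3797; answer 3797
Part II: B1 = 3797; c = 3797; squarings mod 300: 203^1=203, 203^2=109, 203^4=181, 203^8=61, 203^16=121, 203^32=241, 203^64=181, 203^128=61, 203^256=121, 203^512=241, 203^1024=181, 203^2048=61; 203^3797 = 203^1 * 203^4 * 203^16 * 203^64 * 203^128 * 203^512 * 203^1024 * 203^2048 = 263 (mod 300); answer 263
Part III: B2 = 263; w = -41; f(2) = -2*(30) - 1*(-41) = -19; iterating: f(2)=-19, f(3)=8, f(4)=3, f(5)=-14, f(6)=25, f(7)=-36, f(8)=47, f(9)=-58, f(10)=69, f(11)=-80, f(12)=91, f(13)=-102, f(14)=113, f(15)=-124, f(16)=135, f(17)=-146, f(18)=157; answer 157

157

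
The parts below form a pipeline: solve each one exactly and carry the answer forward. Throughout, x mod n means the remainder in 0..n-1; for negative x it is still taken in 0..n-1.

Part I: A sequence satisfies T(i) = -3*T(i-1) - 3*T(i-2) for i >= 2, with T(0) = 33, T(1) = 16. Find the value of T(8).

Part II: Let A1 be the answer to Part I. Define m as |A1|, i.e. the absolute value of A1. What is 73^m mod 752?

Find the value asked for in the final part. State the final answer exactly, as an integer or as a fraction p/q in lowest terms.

Part I: T(2) = -3*(16) - 3*(33) = -147; iterating: T(2)=-147, T(3)=393, T(4)=-738, T(5)=1035, T(6)=-891, T(7)=-432, T(8)=3969; answer 3969
Part II: A1 = 3969; m = 3969; squarings mod 752: 73^1=73, 73^2=65, 73^4=465, 73^8=401, 73^16=625, 73^32=337, 73^64=17, 73^128=289, 73^256=49, 73^512=145, 73^1024=721, 73^2048=209; 73^3969 = 73^1 * 73^128 * 73^256 * 73^512 * 73^1024 * 73^2048 = 745 (mod 752); answer 745

745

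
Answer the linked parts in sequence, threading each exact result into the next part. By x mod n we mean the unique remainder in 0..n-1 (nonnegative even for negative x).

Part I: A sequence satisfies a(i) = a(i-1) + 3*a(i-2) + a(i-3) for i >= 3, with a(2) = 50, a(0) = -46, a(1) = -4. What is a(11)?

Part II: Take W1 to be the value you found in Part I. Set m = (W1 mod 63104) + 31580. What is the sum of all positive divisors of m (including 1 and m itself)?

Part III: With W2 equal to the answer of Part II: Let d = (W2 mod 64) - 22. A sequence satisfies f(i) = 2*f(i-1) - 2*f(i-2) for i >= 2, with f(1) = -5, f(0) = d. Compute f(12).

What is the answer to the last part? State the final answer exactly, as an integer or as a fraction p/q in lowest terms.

-2560

Part I: a(3) = 1*(50) + 3*(-4) + 1*(-46) = -8; iterating: a(3)=-8, a(4)=138, a(5)=164, a(6)=570, a(7)=1200, a(8)=3074, a(9)=7244, a(10)=17666, a(11)=42472; answer 42472
Part II: W1 = 42472; m = 74052; 74052 = 2^2 * 3^2 * 11^2 * 17; sigma = (1 + 2 + 4) * (1 + 3 + 9) * (1 + 11 + 121) * (1 + 17) = 7 * 13 * 133 * 18 = 217854; answer 217854
Part III: W2 = 217854; d = 40; f(2) = 2*(-5) - 2*(40) = -90; iterating: f(2)=-90, f(3)=-170, f(4)=-160, f(5)=20, f(6)=360, f(7)=680, f(8)=640, f(9)=-80, f(10)=-1440, f(11)=-2720, f(12)=-2560; answer -2560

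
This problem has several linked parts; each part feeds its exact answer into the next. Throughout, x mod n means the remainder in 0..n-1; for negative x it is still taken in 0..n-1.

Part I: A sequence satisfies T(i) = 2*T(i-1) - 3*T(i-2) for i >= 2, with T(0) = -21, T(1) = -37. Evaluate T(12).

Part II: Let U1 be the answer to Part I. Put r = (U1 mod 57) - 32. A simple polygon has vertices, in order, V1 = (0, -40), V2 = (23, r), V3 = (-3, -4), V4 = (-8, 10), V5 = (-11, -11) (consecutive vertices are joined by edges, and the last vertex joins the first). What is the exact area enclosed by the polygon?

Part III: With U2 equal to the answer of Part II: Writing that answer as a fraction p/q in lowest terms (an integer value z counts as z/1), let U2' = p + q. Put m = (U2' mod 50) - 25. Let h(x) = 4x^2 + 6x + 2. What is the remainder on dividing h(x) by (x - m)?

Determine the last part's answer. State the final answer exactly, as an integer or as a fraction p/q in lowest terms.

306

Part I: T(2) = 2*(-37) - 3*(-21) = -11; iterating: T(2)=-11, T(3)=89, T(4)=211, T(5)=155, T(6)=-323, T(7)=-1111, T(8)=-1253, T(9)=827, T(10)=5413, T(11)=8345, T(12)=451; answer 451
Part II: U1 = 451; r = 20; cross terms: (0*20 - 23*-40)=920, (23*-4 - -3*20)=-32, (-3*10 - -8*-4)=-62, (-8*-11 - -11*10)=198, (-11*-40 - 0*-11)=440; twice the area = |1464| = 1464; area = 732; answer 732
Part III: U2 = 732; threaded value p + q = 733; m = 8; remainder = value at the root: 4*(8)^2 + 6*(8)^1 + 2 = (256) + (48) + (2) = 306; answer 306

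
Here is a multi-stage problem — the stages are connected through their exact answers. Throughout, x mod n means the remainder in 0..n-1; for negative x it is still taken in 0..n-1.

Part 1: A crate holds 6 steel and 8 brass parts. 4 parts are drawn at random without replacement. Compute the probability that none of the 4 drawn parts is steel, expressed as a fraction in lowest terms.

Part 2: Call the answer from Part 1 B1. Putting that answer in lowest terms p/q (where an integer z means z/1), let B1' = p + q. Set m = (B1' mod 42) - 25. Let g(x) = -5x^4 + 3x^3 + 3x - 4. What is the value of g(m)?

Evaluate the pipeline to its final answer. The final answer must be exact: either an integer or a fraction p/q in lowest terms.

-54

Part 1: total draws C(14,4) = 1001; favorable C(8,4) = 70; P = 10/143; answer 10/143
Part 2: B1 = 10/143; threaded value p + q = 153; m = 2; -5*(2)^4 + 3*(2)^3 + 3*(2)^1 - 4 = (-80) + (24) + (6) + (-4) = -54; answer -54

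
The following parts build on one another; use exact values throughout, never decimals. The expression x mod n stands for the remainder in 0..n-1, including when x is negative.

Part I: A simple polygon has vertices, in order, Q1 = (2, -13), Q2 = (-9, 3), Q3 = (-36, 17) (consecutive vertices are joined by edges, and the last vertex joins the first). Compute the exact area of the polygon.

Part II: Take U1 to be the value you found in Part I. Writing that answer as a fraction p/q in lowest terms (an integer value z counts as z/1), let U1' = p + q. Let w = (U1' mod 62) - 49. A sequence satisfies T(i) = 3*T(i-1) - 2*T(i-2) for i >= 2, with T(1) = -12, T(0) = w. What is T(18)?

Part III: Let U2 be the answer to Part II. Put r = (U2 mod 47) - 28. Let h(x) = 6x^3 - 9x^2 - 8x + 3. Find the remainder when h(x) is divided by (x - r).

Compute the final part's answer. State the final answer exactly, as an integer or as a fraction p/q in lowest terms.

-124440

Part I: cross terms: (2*3 - -9*-13)=-111, (-9*17 - -36*3)=-45, (-36*-13 - 2*17)=434; twice the area = |278| = 278; area = 139; answer 139
Part II: U1 = 139; threaded value p + q = 140; w = -33; T(2) = 3*(-12) - 2*(-33) = 30; iterating: T(2)=30, T(3)=114, T(4)=282, T(5)=618, T(6)=1290, T(7)=2634, T(8)=5322, T(9)=10698, T(10)=21450, T(11)=42954, T(12)=85962, T(13)=171978, T(14)=344010, T(15)=688074, T(16)=1376202, T(17)=2752458, T(18)=5504970; answer 5504970
Part III: U2 = 5504970; r = -27; remainder = value at the root: 6*(-27)^3 - 9*(-27)^2 - 8*(-27)^1 + 3 = (-118098) + (-6561) + (216) + (3) = -124440; answer -124440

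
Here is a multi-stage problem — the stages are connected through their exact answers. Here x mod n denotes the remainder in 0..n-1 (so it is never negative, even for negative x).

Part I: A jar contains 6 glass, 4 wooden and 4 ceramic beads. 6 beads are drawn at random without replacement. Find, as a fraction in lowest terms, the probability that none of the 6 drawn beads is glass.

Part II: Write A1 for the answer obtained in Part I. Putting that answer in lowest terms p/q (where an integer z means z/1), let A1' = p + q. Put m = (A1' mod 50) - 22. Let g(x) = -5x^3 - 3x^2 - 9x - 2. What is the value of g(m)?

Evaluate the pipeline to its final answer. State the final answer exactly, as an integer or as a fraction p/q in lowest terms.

Part I: total draws C(14,6) = 3003; favorable C(8,6) = 28; P = 4/429; answer 4/429
Part II: A1 = 4/429; threaded value p + q = 433; m = 11; -5*(11)^3 - 3*(11)^2 - 9*(11)^1 - 2 = (-6655) + (-363) + (-99) + (-2) = -7119; answer -7119

-7119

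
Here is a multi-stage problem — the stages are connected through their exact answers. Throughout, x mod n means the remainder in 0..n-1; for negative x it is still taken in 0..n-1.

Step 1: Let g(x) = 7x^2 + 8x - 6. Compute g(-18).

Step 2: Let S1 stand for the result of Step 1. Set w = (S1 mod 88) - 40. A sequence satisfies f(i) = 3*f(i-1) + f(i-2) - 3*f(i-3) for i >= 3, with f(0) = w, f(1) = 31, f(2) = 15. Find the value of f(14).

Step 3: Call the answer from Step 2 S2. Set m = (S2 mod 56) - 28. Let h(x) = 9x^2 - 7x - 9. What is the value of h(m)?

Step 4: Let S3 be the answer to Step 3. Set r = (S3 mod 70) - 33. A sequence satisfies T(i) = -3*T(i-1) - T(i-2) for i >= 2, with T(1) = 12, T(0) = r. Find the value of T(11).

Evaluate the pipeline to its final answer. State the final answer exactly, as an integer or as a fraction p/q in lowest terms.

Step 1: 7*(-18)^2 + 8*(-18)^1 - 6 = (2268) + (-144) + (-6) = 2118; answer 2118
Step 2: S1 = 2118; w = -34; f(3) = 3*(15) + 1*(31) - 3*(-34) = 178; iterating: f(3)=178, f(4)=456, f(5)=1501, f(6)=4425, f(7)=13408, f(8)=40146, f(9)=120571, f(10)=361635, f(11)=1085038, f(12)=3255036, f(13)=9765241, f(14)=29295645; answer 29295645
Step 3: S2 = 29295645; m = 1; 9*(1)^2 - 7*(1)^1 - 9 = (9) + (-7) + (-9) = -7; answer -7
Step 4: S3 = -7; r = 30; T(2) = -3*(12) - 1*(30) = -66; iterating: T(2)=-66, T(3)=186, T(4)=-492, T(5)=1290, T(6)=-3378, T(7)=8844, T(8)=-23154, T(9)=60618, T(10)=-158700, T(11)=415482; answer 415482

415482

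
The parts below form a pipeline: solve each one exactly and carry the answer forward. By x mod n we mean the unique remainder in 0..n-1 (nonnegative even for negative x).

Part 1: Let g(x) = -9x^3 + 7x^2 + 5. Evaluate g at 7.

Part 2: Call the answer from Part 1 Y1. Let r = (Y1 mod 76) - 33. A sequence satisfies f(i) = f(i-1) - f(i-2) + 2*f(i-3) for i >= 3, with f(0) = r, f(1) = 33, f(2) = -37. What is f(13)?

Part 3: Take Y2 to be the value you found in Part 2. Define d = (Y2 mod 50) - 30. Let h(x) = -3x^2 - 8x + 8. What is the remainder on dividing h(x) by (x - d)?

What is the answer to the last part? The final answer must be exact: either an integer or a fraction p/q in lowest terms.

Part 1: -9*(7)^3 + 7*(7)^2 + 5 = (-3087) + (343) + (5) = -2739; answer -2739
Part 2: Y1 = -2739; r = 40; f(3) = 1*(-37) - 1*(33) + 2*(40) = 10; iterating: f(3)=10, f(4)=113, f(5)=29, f(6)=-64, f(7)=133, f(8)=255, f(9)=-6, f(10)=5, f(11)=521, f(12)=504, f(13)=-7; answer -7
Part 3: Y2 = -7; d = 13; remainder = value at the root: -3*(13)^2 - 8*(13)^1 + 8 = (-507) + (-104) + (8) = -603; answer -603

-603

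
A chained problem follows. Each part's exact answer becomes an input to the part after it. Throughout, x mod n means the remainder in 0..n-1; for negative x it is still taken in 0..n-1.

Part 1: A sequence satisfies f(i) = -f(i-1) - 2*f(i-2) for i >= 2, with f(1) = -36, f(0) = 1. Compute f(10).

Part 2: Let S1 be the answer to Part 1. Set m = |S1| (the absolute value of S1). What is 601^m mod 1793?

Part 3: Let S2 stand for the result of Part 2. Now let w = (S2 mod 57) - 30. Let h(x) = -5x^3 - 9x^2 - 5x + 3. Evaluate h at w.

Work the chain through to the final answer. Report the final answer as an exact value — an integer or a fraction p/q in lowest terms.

18259

Part 1: f(2) = -1*(-36) - 2*(1) = 34; iterating: f(2)=34, f(3)=38, f(4)=-106, f(5)=30, f(6)=182, f(7)=-242, f(8)=-122, f(9)=606, f(10)=-362; answer -362
Part 2: S1 = -362; m = 362; squarings mod 1793: 601^1=601, 601^2=808, 601^4=212, 601^8=119, 601^16=1610, 601^32=1215, 601^64=586, 601^128=933, 601^256=884; 601^362 = 601^2 * 601^8 * 601^32 * 601^64 * 601^256 = 698 (mod 1793); answer 698
Part 3: S2 = 698; w = -16; -5*(-16)^3 - 9*(-16)^2 - 5*(-16)^1 + 3 = (20480) + (-2304) + (80) + (3) = 18259; answer 18259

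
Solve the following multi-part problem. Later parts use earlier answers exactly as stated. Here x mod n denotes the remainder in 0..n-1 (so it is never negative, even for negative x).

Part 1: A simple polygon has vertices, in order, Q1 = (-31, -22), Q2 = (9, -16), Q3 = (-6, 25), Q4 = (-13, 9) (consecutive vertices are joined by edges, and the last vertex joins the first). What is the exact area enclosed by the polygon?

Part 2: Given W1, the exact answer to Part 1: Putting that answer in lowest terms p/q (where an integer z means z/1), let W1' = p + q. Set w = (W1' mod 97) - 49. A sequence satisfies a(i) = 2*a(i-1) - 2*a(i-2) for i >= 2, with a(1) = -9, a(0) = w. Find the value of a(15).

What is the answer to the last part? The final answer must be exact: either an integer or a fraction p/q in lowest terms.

Part 1: cross terms: (-31*-16 - 9*-22)=694, (9*25 - -6*-16)=129, (-6*9 - -13*25)=271, (-13*-22 - -31*9)=565; twice the area = |1659| = 1659; area = 1659/2; answer 1659/2
Part 2: W1 = 1659/2; threaded value p + q = 1661; w = -37; a(2) = 2*(-9) - 2*(-37) = 56; iterating: a(2)=56, a(3)=130, a(4)=148, a(5)=36, a(6)=-224, a(7)=-520, a(8)=-592, a(9)=-144, a(10)=896, a(11)=2080, a(12)=2368, a(13)=576, a(14)=-3584, a(15)=-8320; answer -8320

-8320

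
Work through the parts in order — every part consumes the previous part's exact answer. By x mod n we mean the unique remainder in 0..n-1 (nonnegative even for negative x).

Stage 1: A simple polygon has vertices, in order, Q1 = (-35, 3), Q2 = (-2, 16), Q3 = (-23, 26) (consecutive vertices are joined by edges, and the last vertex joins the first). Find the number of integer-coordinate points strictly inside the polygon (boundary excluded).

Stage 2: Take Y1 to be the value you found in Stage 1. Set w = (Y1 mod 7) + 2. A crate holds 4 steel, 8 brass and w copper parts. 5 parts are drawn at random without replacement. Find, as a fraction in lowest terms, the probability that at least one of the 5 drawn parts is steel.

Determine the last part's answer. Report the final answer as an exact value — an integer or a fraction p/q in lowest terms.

Stage 1: cross terms: (-35*16 - -2*3)=-554, (-2*26 - -23*16)=316, (-23*3 - -35*26)=841; twice the area = |603| = 603; area = 603/2; boundary points = 1 + 1 + 1 = 3; strictly interior points = area - boundary/2 + 1 = 301; answer 301
Stage 2: Y1 = 301; w = 2; total draws C(14,5) = 2002; complement C(10,5) = 252; favorable 2002 - 252 = 1750; P = 125/143; answer 125/143

125/143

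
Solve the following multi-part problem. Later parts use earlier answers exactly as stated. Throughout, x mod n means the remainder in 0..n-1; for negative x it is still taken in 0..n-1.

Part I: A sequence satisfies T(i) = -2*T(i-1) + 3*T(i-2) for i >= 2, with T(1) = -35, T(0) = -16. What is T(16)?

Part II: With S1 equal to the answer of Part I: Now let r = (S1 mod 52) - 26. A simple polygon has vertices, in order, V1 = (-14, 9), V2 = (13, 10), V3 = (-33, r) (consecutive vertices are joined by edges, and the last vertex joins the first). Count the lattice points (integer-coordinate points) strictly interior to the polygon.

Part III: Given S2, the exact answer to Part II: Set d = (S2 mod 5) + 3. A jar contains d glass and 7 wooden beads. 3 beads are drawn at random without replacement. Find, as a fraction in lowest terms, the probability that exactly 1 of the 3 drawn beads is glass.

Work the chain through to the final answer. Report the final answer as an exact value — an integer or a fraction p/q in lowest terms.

Part I: T(2) = -2*(-35) + 3*(-16) = 22; iterating: T(2)=22, T(3)=-149, T(4)=364, T(5)=-1175, T(6)=3442, T(7)=-10409, T(8)=31144, T(9)=-93515, T(10)=280462, T(11)=-841469, T(12)=2524324, T(13)=-7573055, T(14)=22719082, T(15)=-68157329, T(16)=204471904; answer 204471904
Part II: S1 = 204471904; r = -26; cross terms: (-14*10 - 13*9)=-257, (13*-26 - -33*10)=-8, (-33*9 - -14*-26)=-661; twice the area = |-926| = 926; area = 463; boundary points = 1 + 2 + 1 = 4; strictly interior points = area - boundary/2 + 1 = 462; answer 462
Part III: S2 = 462; d = 5; total draws C(12,3) = 220; favorable C(5,1)*C(7,2) = 105; P = 21/44; answer 21/44

21/44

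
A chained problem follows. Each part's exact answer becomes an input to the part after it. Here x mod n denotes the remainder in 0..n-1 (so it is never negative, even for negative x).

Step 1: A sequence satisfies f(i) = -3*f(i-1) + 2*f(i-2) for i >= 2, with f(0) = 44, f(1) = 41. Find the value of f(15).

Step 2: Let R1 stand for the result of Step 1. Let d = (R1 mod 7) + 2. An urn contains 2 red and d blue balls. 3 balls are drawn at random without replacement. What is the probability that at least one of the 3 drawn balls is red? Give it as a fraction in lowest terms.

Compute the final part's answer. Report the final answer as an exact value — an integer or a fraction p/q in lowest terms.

Step 1: f(2) = -3*(41) + 2*(44) = -35; iterating: f(2)=-35, f(3)=187, f(4)=-631, f(5)=2267, f(6)=-8063, f(7)=28723, f(8)=-102295, f(9)=364331, f(10)=-1297583, f(11)=4621411, f(12)=-16459399, f(13)=58621019, f(14)=-208781855, f(15)=743587603; answer 743587603
Step 2: R1 = 743587603; d = 5; total draws C(7,3) = 35; complement C(5,3) = 10; favorable 35 - 10 = 25; P = 5/7; answer 5/7

5/7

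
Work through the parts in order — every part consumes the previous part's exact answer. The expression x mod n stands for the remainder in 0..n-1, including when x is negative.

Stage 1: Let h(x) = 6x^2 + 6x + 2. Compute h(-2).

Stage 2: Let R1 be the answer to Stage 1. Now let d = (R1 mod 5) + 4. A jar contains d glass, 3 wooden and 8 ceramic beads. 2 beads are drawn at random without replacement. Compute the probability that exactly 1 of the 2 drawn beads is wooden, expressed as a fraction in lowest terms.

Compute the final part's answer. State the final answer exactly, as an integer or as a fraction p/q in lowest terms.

16/57

Stage 1: 6*(-2)^2 + 6*(-2)^1 + 2 = (24) + (-12) + (2) = 14; answer 14
Stage 2: R1 = 14; d = 8; total draws C(19,2) = 171; favorable C(3,1)*C(16,1) = 48; P = 16/57; answer 16/57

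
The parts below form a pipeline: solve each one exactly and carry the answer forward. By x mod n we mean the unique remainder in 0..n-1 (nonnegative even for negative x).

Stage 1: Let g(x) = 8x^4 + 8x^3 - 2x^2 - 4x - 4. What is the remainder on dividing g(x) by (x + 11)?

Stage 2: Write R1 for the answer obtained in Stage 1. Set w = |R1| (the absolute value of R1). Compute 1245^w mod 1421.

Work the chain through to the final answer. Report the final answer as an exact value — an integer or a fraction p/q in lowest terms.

1289

Stage 1: remainder = value at the root: 8*(-11)^4 + 8*(-11)^3 - 2*(-11)^2 - 4*(-11)^1 - 4 = (117128) + (-10648) + (-242) + (44) + (-4) = 106278; answer 106278
Stage 2: R1 = 106278; w = 106278; squarings mod 1421: 1245^1=1245, 1245^2=1135, 1245^4=799, 1245^8=372, 1245^16=547, 1245^32=799, 1245^64=372, 1245^128=547, 1245^256=799, 1245^512=372, 1245^1024=547, 1245^2048=799, 1245^4096=372, 1245^8192=547, 1245^16384=799, 1245^32768=372, 1245^65536=547; 1245^106278 = 1245^2 * 1245^4 * 1245^32 * 1245^256 * 1245^512 * 1245^1024 * 1245^2048 * 1245^4096 * 1245^32768 * 1245^65536 = 1289 (mod 1421); answer 1289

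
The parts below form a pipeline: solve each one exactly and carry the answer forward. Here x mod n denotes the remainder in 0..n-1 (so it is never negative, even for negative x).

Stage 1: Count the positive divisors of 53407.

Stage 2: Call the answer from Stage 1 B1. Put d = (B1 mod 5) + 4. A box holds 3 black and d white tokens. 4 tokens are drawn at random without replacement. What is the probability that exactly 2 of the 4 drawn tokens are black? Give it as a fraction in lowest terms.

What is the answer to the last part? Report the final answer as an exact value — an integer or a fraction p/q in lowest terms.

5/14

Stage 1: 53407 is prime, so its only divisors are 1 and 53407; count = 2; answer 2
Stage 2: B1 = 2; d = 6; total draws C(9,4) = 126; favorable C(3,2)*C(6,2) = 45; P = 5/14; answer 5/14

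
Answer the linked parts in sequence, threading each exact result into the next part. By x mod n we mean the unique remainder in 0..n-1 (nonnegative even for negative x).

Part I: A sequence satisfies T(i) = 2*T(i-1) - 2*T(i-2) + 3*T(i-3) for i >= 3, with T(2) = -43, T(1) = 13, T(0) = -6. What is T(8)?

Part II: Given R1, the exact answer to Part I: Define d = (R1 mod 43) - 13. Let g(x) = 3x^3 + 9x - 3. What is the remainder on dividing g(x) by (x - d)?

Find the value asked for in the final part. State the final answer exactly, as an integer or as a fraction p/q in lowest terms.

47097

Part I: T(3) = 2*(-43) - 2*(13) + 3*(-6) = -130; iterating: T(3)=-130, T(4)=-135, T(5)=-139, T(6)=-398, T(7)=-923, T(8)=-1467; answer -1467
Part II: R1 = -1467; d = 25; remainder = value at the root: 3*(25)^3 + 9*(25)^1 - 3 = (46875) + (225) + (-3) = 47097; answer 47097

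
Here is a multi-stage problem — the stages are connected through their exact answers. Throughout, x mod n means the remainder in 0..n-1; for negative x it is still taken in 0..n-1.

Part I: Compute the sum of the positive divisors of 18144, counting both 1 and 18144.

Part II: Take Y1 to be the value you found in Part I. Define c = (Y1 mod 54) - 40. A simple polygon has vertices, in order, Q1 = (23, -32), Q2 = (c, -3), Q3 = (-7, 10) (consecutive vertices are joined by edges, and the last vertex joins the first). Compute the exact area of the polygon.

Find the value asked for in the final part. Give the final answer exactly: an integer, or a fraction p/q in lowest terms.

Part I: 18144 = 2^5 * 3^4 * 7; sigma = (1 + 2 + 4 + 8 + 16 + 32) * (1 + 3 + 9 + 27 + 81) * (1 + 7) = 63 * 121 * 8 = 60984; answer 60984
Part II: Y1 = 60984; c = -22; cross terms: (23*-3 - -22*-32)=-773, (-22*10 - -7*-3)=-241, (-7*-32 - 23*10)=-6; twice the area = |-1020| = 1020; area = 510; answer 510

510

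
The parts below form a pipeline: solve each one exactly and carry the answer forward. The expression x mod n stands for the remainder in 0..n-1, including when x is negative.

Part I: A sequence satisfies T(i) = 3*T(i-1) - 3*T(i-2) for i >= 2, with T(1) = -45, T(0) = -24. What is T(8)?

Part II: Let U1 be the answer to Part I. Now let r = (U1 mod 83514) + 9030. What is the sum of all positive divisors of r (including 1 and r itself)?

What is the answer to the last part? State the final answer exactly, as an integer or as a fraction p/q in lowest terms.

Part I: T(2) = 3*(-45) - 3*(-24) = -63; iterating: T(2)=-63, T(3)=-54, T(4)=27, T(5)=243, T(6)=648, T(7)=1215, T(8)=1701; answer 1701
Part II: U1 = 1701; r = 10731; 10731 = 3 * 7^2 * 73; sigma = (1 + 3) * (1 + 7 + 49) * (1 + 73) = 4 * 57 * 74 = 16872; answer 16872

16872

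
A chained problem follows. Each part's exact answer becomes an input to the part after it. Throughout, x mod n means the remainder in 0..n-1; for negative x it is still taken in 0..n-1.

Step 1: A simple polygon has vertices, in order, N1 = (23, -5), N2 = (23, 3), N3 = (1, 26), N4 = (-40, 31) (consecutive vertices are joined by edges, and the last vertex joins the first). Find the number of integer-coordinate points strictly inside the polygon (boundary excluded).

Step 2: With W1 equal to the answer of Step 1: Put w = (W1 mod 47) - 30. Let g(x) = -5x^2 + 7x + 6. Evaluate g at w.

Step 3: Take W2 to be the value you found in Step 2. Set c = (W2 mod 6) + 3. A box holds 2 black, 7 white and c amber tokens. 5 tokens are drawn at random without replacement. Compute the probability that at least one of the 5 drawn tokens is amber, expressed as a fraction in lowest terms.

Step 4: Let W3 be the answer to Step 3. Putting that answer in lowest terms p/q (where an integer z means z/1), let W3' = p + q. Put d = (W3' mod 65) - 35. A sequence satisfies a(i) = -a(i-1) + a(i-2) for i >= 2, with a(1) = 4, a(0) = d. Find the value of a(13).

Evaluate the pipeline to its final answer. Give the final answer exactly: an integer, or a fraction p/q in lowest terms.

3668

Step 1: cross terms: (23*3 - 23*-5)=184, (23*26 - 1*3)=595, (1*31 - -40*26)=1071, (-40*-5 - 23*31)=-513; twice the area = |1337| = 1337; area = 1337/2; boundary points = 8 + 1 + 1 + 9 = 19; strictly interior points = area - boundary/2 + 1 = 660; answer 660
Step 2: W1 = 660; w = -28; -5*(-28)^2 + 7*(-28)^1 + 6 = (-3920) + (-196) + (6) = -4110; answer -4110
Step 3: W2 = -4110; c = 3; total draws C(12,5) = 792; complement C(9,5) = 126; favorable 792 - 126 = 666; P = 37/44; answer 37/44
Step 4: W3 = 37/44; threaded value p + q = 81; d = -19; a(2) = -1*(4) + 1*(-19) = -23; iterating: a(2)=-23, a(3)=27, a(4)=-50, a(5)=77, a(6)=-127, a(7)=204, a(8)=-331, a(9)=535, a(10)=-866, a(11)=1401, a(12)=-2267, a(13)=3668; answer 3668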